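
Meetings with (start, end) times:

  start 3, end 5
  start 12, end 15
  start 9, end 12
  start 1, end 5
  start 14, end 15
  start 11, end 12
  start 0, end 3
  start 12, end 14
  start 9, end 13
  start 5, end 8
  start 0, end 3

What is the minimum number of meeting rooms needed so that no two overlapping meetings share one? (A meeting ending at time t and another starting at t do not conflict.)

Count concurrent intervals with a sweep; the peak is the room count.
starts: [0, 0, 1, 3, 5, 9, 9, 11, 12, 12, 14]
ends:   [3, 3, 5, 5, 8, 12, 12, 13, 14, 15, 15]
s0→1 s0→2 s1→3  — peak 3.

3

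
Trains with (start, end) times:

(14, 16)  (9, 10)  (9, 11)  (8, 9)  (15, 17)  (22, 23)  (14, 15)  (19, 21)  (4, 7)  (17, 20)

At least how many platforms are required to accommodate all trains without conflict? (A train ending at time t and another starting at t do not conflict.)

2

starts: [4, 8, 9, 9, 14, 14, 15, 17, 19, 22]
ends:   [7, 9, 10, 11, 15, 16, 17, 20, 21, 23]
s4→1 e7→0 s8→1 e9→0 s9→1 s9→2  — peak 2.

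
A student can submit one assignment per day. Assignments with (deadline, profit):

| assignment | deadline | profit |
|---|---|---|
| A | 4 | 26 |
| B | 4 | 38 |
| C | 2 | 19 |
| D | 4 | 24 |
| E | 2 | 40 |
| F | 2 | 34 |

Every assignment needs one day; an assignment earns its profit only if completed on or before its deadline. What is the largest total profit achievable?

Profit order: E=40 B=38 F=34 A=26 D=24 C=19
Assign: E→slot 2, B→slot 4, F→slot 1, A→slot 3, D skipped, C skipped.
Slots: [1:F] [2:E] [3:A] [4:B]
Profit = 34 + 40 + 26 + 38 = 138

138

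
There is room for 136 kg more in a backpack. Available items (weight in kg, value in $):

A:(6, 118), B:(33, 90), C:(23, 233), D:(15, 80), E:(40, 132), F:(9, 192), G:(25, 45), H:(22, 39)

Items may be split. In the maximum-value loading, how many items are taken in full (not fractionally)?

6

Order: F (192/9=21.33) > A (118/6=19.67) > C (233/23=10.13) > D (80/15=5.33) > E (132/40=3.30) > B (90/33=2.73) > G (45/25=1.80) > H (39/22=1.77)
Fill: take F (9 @ 192) → take A (6 @ 118) → take C (23 @ 233) → take D (15 @ 80) → take E (40 @ 132) → take B (33 @ 90) → take 10/25 of G → 18.00; 136/136 used.
6 item(s) taken whole; one partial (take 10/25 of G).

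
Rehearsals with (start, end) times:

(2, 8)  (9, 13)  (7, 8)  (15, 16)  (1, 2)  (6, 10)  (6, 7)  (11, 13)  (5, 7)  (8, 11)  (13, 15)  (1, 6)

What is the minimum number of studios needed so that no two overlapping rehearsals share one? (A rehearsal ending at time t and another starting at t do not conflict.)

The answer is the maximum number of intervals overlapping at any instant.
Events (time:±→running): 1:+→1 1:+→2 2:-→1 2:+→2 5:+→3 6:-→2 6:+→3 6:+→4 … peak 4.

4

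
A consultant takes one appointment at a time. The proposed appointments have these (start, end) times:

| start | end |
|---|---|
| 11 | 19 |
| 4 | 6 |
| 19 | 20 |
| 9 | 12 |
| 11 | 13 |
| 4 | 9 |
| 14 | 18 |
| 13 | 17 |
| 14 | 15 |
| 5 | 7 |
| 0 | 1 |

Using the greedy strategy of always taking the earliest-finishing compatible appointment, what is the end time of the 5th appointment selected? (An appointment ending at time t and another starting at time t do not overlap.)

By end time: (0,1), (4,6), (5,7), (4,9), (9,12), (11,13), (14,15), (13,17), (14,18), (11,19), (19,20).
Pick (0,1); next start ≥ 1 → (4,6); next start ≥ 6 → (9,12); next start ≥ 12 → (14,15); next start ≥ 15 → (19,20).
Selected: (0,1) (4,6) (9,12) (14,15) (19,20)

20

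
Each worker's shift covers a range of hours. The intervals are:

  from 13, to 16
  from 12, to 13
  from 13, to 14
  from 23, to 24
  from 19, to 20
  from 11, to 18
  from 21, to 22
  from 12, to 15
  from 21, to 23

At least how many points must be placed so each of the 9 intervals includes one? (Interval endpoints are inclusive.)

Sorted: [12,13] [13,14] [12,15] [13,16] [11,18] [19,20] [21,22] [21,23] [23,24]
{[12,13],[13,14],[12,15],[13,16],[11,18]} hit by 13; {[19,20]} hit by 20; {[21,22],[21,23]} hit by 22; {[23,24]} hit by 24.
Points: 13, 20, 22, 24 (4 total).

4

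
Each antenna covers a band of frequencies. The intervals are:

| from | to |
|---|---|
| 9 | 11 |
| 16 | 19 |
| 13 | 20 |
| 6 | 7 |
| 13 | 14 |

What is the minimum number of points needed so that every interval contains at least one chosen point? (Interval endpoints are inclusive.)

Sort by right endpoint; whenever an interval is uncovered, place a point at its right end.
Sorted: [6,7] [9,11] [13,14] [16,19] [13,20]
{[6,7]} hit by 7; {[9,11]} hit by 11; {[13,14]} hit by 14; {[16,19],[13,20]} hit by 19.
Points: 7, 11, 14, 19 (4 total).

4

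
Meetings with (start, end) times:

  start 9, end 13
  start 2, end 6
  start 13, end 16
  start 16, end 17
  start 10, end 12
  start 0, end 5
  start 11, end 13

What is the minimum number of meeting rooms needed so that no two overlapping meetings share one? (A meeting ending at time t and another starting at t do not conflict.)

3

starts: [0, 2, 9, 10, 11, 13, 16]
ends:   [5, 6, 12, 13, 13, 16, 17]
s0→1 s2→2 e5→1 e6→0 s9→1 s10→2 s11→3  — peak 3.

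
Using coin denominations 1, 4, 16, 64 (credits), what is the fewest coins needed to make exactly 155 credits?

Use the largest denomination that fits, subtract, and repeat.
155 − 2×64→27 − 1×16→11 − 2×4→3 − 3×1→0
Total coins = 2 + 1 + 2 + 3 = 8

8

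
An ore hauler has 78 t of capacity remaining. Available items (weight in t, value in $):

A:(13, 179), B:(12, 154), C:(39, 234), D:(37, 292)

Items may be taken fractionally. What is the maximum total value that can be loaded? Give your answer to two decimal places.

721.00

Sort by value per unit weight and fill in that order.
Order: A (179/13=13.77) > B (154/12=12.83) > D (292/37=7.89) > C (234/39=6.00)
Fill: take A (13 @ 179) → take B (12 @ 154) → take D (37 @ 292) → take 16/39 of C → 96.00; 78/78 used.
Total value = 721.00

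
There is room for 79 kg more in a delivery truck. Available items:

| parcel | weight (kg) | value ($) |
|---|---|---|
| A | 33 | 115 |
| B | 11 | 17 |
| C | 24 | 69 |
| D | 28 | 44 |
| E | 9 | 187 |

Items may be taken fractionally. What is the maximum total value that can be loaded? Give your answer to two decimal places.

391.43

Sort by value per unit weight and fill in that order.
Order: E (187/9=20.78) > A (115/33=3.48) > C (69/24=2.88) > D (44/28=1.57) > B (17/11=1.55)
Fill: take E (9 @ 187) → take A (33 @ 115) → take C (24 @ 69) → take 13/28 of D → 20.43; 79/79 used.
Total value = 391.43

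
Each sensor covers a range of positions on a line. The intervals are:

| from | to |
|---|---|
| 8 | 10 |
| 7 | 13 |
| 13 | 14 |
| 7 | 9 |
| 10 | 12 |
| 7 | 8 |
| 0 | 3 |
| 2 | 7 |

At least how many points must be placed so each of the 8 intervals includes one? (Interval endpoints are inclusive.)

Process intervals by earliest right end; each time one isn't hit yet, stab at its right endpoint.
Sorted: [0,3] [2,7] [7,8] [7,9] [8,10] [10,12] [7,13] [13,14]
{[0,3],[2,7]} hit by 3; {[7,8],[7,9],[8,10]} hit by 8; {[10,12],[7,13]} hit by 12; {[13,14]} hit by 14.
Points: 3, 8, 12, 14 (4 total).

4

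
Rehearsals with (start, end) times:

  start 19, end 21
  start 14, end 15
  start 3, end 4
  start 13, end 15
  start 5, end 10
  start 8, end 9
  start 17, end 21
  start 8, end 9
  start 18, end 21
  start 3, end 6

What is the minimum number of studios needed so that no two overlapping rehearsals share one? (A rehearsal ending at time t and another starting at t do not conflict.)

3

Count concurrent intervals with a sweep; the peak is the room count.
Events (time:±→running): 3:+→1 3:+→2 4:-→1 5:+→2 6:-→1 8:+→2 8:+→3 … peak 3.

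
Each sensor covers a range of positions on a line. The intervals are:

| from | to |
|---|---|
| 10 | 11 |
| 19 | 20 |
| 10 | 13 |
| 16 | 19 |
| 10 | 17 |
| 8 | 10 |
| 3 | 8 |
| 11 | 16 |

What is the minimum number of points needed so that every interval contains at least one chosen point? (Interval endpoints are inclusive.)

3

Sorted: [3,8] [8,10] [10,11] [10,13] [11,16] [10,17] [16,19] [19,20]
{[3,8],[8,10]} hit by 8; {[10,11],[10,13],[11,16],[10,17]} hit by 11; {[16,19],[19,20]} hit by 19.
Points: 8, 11, 19 (3 total).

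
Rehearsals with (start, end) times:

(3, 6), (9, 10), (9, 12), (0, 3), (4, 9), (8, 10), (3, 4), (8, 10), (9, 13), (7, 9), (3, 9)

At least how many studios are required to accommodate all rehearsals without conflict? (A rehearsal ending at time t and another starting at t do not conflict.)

5

The answer is the maximum number of intervals overlapping at any instant.
Events (time:±→running): 0:+→1 3:-→0 3:+→1 3:+→2 3:+→3 4:-→2 4:+→3 6:-→2 7:+→3 8:+→4 8:+→5 … peak 5.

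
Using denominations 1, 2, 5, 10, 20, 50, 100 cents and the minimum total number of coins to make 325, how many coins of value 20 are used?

Greedy: take as many of the largest coin as possible, then repeat with the remainder.
325 = 3×100 + 1×20 + 1×5
Count of 20: 1

1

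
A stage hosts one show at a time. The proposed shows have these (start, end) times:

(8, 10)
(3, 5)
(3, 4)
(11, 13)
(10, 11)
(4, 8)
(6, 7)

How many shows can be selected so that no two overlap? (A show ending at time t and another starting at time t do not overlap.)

5

Greedy by earliest finish: after sorting by end time, pick each interval compatible with the last pick.
By end time: (3,4), (3,5), (6,7), (4,8), (8,10), (10,11), (11,13).
Pick (3,4); next start ≥ 4 → (6,7); next start ≥ 7 → (8,10); next start ≥ 10 → (10,11); next start ≥ 11 → (11,13).
Selected 5 shows.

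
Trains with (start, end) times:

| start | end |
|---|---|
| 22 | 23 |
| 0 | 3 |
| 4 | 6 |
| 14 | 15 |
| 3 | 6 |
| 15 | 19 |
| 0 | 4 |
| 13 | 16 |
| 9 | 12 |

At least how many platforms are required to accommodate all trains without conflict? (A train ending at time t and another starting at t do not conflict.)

Events (time:±→running): 0:+→1 0:+→2 … peak 2.

2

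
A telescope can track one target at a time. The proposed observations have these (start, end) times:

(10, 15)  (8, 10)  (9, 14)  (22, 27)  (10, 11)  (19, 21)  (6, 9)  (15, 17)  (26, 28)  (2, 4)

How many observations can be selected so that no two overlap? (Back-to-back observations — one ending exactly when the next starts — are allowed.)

Greedy by earliest finish: after sorting by end time, pick each interval compatible with the last pick.
By end time: (2,4), (6,9), (8,10), (10,11), (9,14), (10,15), (15,17), (19,21), (22,27), (26,28).
Pick (2,4); next start ≥ 4 → (6,9); next start ≥ 9 → (10,11); next start ≥ 11 → (15,17); next start ≥ 17 → (19,21); next start ≥ 21 → (22,27).
Selected 6 observations.

6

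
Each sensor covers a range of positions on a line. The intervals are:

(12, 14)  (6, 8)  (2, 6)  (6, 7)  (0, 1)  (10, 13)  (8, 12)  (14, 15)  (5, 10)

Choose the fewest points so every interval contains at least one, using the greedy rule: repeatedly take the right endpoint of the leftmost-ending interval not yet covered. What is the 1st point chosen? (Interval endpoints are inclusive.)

By right end: [0,1]  [2,6]  [6,7]  [6,8]  [5,10]  [8,12]  [10,13]  [12,14]  [14,15]
[0,1] uncovered → point at 1; [2,6] uncovered → point at 6; [8,12] uncovered → point at 12; [14,15] uncovered → point at 15.
Points: 1, 6, 12, 15 (4 total).

1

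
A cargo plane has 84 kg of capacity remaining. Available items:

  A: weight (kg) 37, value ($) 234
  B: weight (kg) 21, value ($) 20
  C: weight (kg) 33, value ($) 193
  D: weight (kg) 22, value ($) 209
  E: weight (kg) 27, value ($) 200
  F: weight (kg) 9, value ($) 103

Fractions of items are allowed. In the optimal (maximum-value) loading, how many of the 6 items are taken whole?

3

Sort by value per unit weight and fill in that order.
Order: F (103/9=11.44) > D (209/22=9.50) > E (200/27=7.41) > A (234/37=6.32) > C (193/33=5.85) > B (20/21=0.95)
Fill: take F (9 @ 103) → take D (22 @ 209) → take E (27 @ 200) → take 26/37 of A → 164.43; 84/84 used.
3 item(s) taken whole; one partial (take 26/37 of A).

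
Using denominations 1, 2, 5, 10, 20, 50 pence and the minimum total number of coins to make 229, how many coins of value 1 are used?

Use the largest denomination that fits, subtract, and repeat.
229 = 4×50 + 1×20 + 1×5 + 2×2
Count of 1: 0

0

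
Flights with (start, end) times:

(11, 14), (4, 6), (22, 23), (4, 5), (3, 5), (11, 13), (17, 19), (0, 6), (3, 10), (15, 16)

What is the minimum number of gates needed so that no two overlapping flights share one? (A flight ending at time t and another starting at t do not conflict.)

5

The answer is the maximum number of intervals overlapping at any instant.
Events (time:±→running): 0:+→1 3:+→2 3:+→3 4:+→4 4:+→5 … peak 5.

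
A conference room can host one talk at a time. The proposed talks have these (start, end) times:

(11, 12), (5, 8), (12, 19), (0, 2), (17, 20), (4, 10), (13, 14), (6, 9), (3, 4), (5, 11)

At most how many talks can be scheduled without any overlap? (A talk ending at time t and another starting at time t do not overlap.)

Order by finish time; keep every interval that doesn't clash with the previous kept one.
Sorted by end: (0,2)  (3,4)  (5,8)  (6,9)  (4,10)  (5,11)  (11,12)  (13,14)  (12,19)  (17,20)
take (0,2); take (3,4); take (5,8); skip (5,11); take (11,12); take (13,14); take (17,20).
Selected 6 talks.

6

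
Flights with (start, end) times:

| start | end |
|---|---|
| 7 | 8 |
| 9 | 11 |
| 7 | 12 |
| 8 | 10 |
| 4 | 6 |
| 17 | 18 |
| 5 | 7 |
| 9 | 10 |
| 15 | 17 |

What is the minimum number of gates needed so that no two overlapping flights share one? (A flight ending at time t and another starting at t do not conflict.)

4

starts: [4, 5, 7, 7, 8, 9, 9, 15, 17]
ends:   [6, 7, 8, 10, 10, 11, 12, 17, 18]
s4→1 s5→2 e6→1 e7→0 s7→1 s7→2 e8→1 s8→2 s9→3 s9→4  — peak 4.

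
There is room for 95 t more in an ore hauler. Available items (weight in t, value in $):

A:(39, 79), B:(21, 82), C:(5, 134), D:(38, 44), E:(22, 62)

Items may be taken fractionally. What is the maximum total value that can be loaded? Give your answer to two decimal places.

366.26

Order: C (134/5=26.80) > B (82/21=3.90) > E (62/22=2.82) > A (79/39=2.03) > D (44/38=1.16)
Fill: take C (5 @ 134) → take B (21 @ 82) → take E (22 @ 62) → take A (39 @ 79) → take 8/38 of D → 9.26; 95/95 used.
Total value = 366.26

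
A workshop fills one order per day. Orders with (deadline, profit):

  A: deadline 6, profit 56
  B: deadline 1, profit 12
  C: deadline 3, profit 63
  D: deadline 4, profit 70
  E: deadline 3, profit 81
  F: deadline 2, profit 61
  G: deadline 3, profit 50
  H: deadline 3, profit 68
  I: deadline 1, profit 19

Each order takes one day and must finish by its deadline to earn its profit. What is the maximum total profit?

Sort by profit descending; place each in the latest free slot ≤ its deadline.
By profit: E(d3,81), D(d4,70), H(d3,68), C(d3,63), F(d2,61), A(d6,56), G(d3,50), I(d1,19), B(d1,12)
E→slot 3; D→slot 4; H→slot 2; C→slot 1; F skipped; A→slot 6; G skipped; I skipped; B skipped.
Profit = 63 + 68 + 81 + 70 + 56 = 338

338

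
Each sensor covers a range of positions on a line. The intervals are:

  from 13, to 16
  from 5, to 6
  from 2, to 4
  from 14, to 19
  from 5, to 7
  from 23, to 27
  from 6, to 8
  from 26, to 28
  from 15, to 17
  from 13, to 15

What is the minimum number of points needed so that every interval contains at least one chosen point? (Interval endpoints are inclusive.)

Sort by right endpoint; whenever an interval is uncovered, place a point at its right end.
Sorted: [2,4] [5,6] [5,7] [6,8] [13,15] [13,16] [15,17] [14,19] [23,27] [26,28]
{[2,4]} hit by 4; {[5,6],[5,7],[6,8]} hit by 6; {[13,15],[13,16],[15,17],[14,19]} hit by 15; {[23,27],[26,28]} hit by 27.
Points: 4, 6, 15, 27 (4 total).

4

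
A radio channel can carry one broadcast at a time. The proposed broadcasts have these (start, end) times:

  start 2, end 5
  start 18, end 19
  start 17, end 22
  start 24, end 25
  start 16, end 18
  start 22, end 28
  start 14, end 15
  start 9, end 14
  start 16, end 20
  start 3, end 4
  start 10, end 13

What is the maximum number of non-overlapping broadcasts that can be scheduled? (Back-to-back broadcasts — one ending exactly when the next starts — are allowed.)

6

Sort by end time and greedily take each interval whose start is ≥ the last chosen end.
By end time: (3,4), (2,5), (10,13), (9,14), (14,15), (16,18), (18,19), (16,20), (17,22), (24,25), (22,28).
Pick (3,4); next start ≥ 4 → (10,13); next start ≥ 13 → (14,15); next start ≥ 15 → (16,18); next start ≥ 18 → (18,19); next start ≥ 19 → (24,25).
Selected 6 broadcasts.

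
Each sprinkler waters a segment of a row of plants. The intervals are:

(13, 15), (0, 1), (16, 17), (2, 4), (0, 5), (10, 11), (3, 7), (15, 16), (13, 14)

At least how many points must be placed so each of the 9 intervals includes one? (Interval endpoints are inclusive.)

Sort by right endpoint; whenever an interval is uncovered, place a point at its right end.
Sorted: [0,1] [2,4] [0,5] [3,7] [10,11] [13,14] [13,15] [15,16] [16,17]
{[0,1]} hit by 1; {[2,4],[0,5],[3,7]} hit by 4; {[10,11]} hit by 11; {[13,14],[13,15]} hit by 14; {[15,16],[16,17]} hit by 16.
Points: 1, 4, 11, 14, 16 (5 total).

5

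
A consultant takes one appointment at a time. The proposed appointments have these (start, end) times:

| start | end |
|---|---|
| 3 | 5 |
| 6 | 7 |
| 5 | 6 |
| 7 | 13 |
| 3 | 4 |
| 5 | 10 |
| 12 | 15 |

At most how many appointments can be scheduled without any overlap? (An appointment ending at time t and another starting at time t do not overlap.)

Order by finish time; keep every interval that doesn't clash with the previous kept one.
Sorted by end: (3,4)  (3,5)  (5,6)  (6,7)  (5,10)  (7,13)  (12,15)
take (3,4); take (5,6); take (6,7); skip (5,10); take (7,13).
Selected 4 appointments.

4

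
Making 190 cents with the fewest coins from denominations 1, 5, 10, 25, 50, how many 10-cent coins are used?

1

190 = 3×50 + 1×25 + 1×10 + 1×5
Count of 10: 1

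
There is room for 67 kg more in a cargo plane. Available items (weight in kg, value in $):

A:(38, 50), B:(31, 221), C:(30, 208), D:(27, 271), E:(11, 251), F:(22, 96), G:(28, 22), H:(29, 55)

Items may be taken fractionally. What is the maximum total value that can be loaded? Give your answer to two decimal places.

Greedy by value/weight ratio, highest first.
Order: E (251/11=22.82) > D (271/27=10.04) > B (221/31=7.13) > C (208/30=6.93) > F (96/22=4.36) > H (55/29=1.90) > A (50/38=1.32) > G (22/28=0.79)
Fill: take E (11 @ 251) → take D (27 @ 271) → take 29/31 of B → 206.74; 67/67 used.
Total value = 728.74

728.74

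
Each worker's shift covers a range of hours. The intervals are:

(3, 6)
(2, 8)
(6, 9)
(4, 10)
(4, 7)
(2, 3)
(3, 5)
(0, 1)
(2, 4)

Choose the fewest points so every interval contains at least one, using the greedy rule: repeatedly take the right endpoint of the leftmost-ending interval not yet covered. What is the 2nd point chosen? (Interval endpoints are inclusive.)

Process intervals by earliest right end; each time one isn't hit yet, stab at its right endpoint.
By right end: [0,1]  [2,3]  [2,4]  [3,5]  [3,6]  [4,7]  [2,8]  [6,9]  [4,10]
[0,1] uncovered → point at 1; [2,3] uncovered → point at 3; [4,7] uncovered → point at 7.
Points: 1, 3, 7 (3 total).

3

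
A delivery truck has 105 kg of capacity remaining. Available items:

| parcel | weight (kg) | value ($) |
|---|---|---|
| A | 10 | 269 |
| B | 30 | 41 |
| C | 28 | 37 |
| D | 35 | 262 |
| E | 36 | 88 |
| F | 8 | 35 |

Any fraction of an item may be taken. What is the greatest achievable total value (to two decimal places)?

675.87

Ratios (sorted): A 26.90, D 7.49, F 4.38, E 2.44, B 1.37, C 1.32
take A (10 @ 269); take D (35 @ 262); take F (8 @ 35); take E (36 @ 88); take 16/30 of B → 21.87. Capacity used 105/105.
Total value = 675.87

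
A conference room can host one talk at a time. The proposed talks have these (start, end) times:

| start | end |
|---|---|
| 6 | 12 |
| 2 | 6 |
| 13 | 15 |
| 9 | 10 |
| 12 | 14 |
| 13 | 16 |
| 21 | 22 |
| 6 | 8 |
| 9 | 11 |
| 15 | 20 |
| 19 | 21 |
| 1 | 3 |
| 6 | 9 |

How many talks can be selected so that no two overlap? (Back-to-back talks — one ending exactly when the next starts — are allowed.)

6

By end time: (1,3), (2,6), (6,8), (6,9), (9,10), (9,11), (6,12), (12,14), (13,15), (13,16), (15,20), (19,21), (21,22).
Pick (1,3); next start ≥ 3 → (6,8); next start ≥ 8 → (9,10); next start ≥ 10 → (12,14); next start ≥ 14 → (15,20); next start ≥ 20 → (21,22).
Selected 6 talks.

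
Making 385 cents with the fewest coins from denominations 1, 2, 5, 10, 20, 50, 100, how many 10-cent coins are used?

1

385 − 3×100→85 − 1×50→35 − 1×20→15 − 1×10→5 − 1×5→0
Count of 10: 1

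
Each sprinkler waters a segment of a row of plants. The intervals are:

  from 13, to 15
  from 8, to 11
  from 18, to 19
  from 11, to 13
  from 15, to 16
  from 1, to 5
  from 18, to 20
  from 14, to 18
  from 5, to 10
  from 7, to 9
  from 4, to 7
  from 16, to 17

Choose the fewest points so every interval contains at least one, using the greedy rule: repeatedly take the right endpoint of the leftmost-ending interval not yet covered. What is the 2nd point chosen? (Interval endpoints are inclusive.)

Process intervals by earliest right end; each time one isn't hit yet, stab at its right endpoint.
By right end: [1,5]  [4,7]  [7,9]  [5,10]  [8,11]  [11,13]  [13,15]  [15,16]  [16,17]  [14,18]  [18,19]  [18,20]
[1,5] uncovered → point at 5; [7,9] uncovered → point at 9; [11,13] uncovered → point at 13; [15,16] uncovered → point at 16; [18,19] uncovered → point at 19.
Points: 5, 9, 13, 16, 19 (5 total).

9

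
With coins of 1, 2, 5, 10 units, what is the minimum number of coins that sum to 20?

2

20 = 2×10
Total coins = 2 = 2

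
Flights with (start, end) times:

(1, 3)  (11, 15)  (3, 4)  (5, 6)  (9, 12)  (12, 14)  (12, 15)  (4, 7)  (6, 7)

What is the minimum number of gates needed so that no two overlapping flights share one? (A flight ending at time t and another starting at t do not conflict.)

starts: [1, 3, 4, 5, 6, 9, 11, 12, 12]
ends:   [3, 4, 6, 7, 7, 12, 14, 15, 15]
s1→1 e3→0 s3→1 e4→0 s4→1 s5→2 e6→1 s6→2 e7→1 e7→0 s9→1 s11→2 e12→1 s12→2 s12→3  — peak 3.

3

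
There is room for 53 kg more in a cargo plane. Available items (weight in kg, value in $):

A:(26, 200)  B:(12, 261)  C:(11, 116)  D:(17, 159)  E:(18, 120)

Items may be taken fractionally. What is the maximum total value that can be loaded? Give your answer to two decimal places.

636.00

Sort by value per unit weight and fill in that order.
Ratios (sorted): B 21.75, C 10.55, D 9.35, A 7.69, E 6.67
take B (12 @ 261); take C (11 @ 116); take D (17 @ 159); take 13/26 of A → 100.00. Capacity used 53/53.
Total value = 636.00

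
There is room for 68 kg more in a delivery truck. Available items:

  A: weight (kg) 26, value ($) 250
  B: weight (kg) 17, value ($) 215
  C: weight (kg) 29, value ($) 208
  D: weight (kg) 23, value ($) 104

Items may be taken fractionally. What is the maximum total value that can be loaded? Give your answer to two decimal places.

Greedy by value/weight ratio, highest first.
Ratios (sorted): B 12.65, A 9.62, C 7.17, D 4.52
take B (17 @ 215); take A (26 @ 250); take 25/29 of C → 179.31. Capacity used 68/68.
Total value = 644.31

644.31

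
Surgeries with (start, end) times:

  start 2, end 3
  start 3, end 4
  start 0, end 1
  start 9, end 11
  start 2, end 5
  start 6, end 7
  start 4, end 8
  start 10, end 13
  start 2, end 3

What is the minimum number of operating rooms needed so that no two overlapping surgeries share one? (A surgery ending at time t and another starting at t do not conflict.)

3

Count concurrent intervals with a sweep; the peak is the room count.
Events (time:±→running): 0:+→1 1:-→0 2:+→1 2:+→2 2:+→3 … peak 3.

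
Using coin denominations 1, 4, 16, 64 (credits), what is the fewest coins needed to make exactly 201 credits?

6

Use the largest denomination that fits, subtract, and repeat.
201 − 3×64→9 − 2×4→1 − 1×1→0
Total coins = 3 + 2 + 1 = 6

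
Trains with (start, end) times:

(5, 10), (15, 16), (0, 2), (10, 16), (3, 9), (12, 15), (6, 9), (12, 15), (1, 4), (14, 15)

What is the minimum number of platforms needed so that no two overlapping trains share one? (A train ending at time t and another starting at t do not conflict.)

4

Events (time:±→running): 0:+→1 1:+→2 2:-→1 3:+→2 4:-→1 5:+→2 6:+→3 9:-→2 9:-→1 10:-→0 10:+→1 12:+→2 12:+→3 14:+→4 … peak 4.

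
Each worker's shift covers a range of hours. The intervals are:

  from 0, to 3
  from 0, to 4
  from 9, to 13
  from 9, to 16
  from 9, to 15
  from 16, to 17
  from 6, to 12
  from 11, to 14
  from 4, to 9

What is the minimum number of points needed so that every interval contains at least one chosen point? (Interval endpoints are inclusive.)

Process intervals by earliest right end; each time one isn't hit yet, stab at its right endpoint.
By right end: [0,3]  [0,4]  [4,9]  [6,12]  [9,13]  [11,14]  [9,15]  [9,16]  [16,17]
[0,3] uncovered → point at 3; [4,9] uncovered → point at 9; [11,14] uncovered → point at 14; [16,17] uncovered → point at 17.
Points: 3, 9, 14, 17 (4 total).

4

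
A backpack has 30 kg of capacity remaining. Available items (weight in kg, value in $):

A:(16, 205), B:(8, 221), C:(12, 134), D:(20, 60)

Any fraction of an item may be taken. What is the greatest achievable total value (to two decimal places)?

Order: B (221/8=27.62) > A (205/16=12.81) > C (134/12=11.17) > D (60/20=3.00)
Fill: take B (8 @ 221) → take A (16 @ 205) → take 6/12 of C → 67.00; 30/30 used.
Total value = 493.00

493.00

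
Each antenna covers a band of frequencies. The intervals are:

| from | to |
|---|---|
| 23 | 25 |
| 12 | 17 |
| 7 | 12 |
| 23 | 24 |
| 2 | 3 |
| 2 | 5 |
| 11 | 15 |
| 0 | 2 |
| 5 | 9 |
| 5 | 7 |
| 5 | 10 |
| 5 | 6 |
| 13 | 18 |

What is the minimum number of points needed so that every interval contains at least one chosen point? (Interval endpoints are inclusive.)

By right end: [0,2]  [2,3]  [2,5]  [5,6]  [5,7]  [5,9]  [5,10]  [7,12]  [11,15]  [12,17]  [13,18]  [23,24]  [23,25]
[0,2] uncovered → point at 2; [5,6] uncovered → point at 6; [7,12] uncovered → point at 12; [13,18] uncovered → point at 18; [23,24] uncovered → point at 24.
Points: 2, 6, 12, 18, 24 (5 total).

5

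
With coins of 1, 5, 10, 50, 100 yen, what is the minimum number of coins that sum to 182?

182 − 1×100→82 − 1×50→32 − 3×10→2 − 2×1→0
Total coins = 1 + 1 + 3 + 2 = 7

7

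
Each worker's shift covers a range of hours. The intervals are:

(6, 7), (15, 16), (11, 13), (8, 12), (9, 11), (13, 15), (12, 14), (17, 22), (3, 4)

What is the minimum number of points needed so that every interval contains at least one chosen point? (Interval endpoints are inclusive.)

Sort by right endpoint; whenever an interval is uncovered, place a point at its right end.
By right end: [3,4]  [6,7]  [9,11]  [8,12]  [11,13]  [12,14]  [13,15]  [15,16]  [17,22]
[3,4] uncovered → point at 4; [6,7] uncovered → point at 7; [9,11] uncovered → point at 11; [12,14] uncovered → point at 14; [15,16] uncovered → point at 16; [17,22] uncovered → point at 22.
Points: 4, 7, 11, 14, 16, 22 (6 total).

6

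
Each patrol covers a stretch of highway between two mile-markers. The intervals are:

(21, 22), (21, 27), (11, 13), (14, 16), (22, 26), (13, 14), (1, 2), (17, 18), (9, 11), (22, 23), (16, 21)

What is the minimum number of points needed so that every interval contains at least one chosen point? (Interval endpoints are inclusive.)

5

Process intervals by earliest right end; each time one isn't hit yet, stab at its right endpoint.
By right end: [1,2]  [9,11]  [11,13]  [13,14]  [14,16]  [17,18]  [16,21]  [21,22]  [22,23]  [22,26]  [21,27]
[1,2] uncovered → point at 2; [9,11] uncovered → point at 11; [13,14] uncovered → point at 14; [17,18] uncovered → point at 18; [21,22] uncovered → point at 22.
Points: 2, 11, 14, 18, 22 (5 total).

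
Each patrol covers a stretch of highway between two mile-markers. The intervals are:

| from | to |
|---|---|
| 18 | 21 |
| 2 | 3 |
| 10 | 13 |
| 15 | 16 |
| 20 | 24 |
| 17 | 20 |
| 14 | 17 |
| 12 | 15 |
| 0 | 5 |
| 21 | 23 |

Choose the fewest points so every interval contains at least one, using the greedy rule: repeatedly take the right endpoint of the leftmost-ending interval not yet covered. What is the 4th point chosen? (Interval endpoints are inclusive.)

20

Process intervals by earliest right end; each time one isn't hit yet, stab at its right endpoint.
Sorted: [2,3] [0,5] [10,13] [12,15] [15,16] [14,17] [17,20] [18,21] [21,23] [20,24]
{[2,3],[0,5]} hit by 3; {[10,13],[12,15]} hit by 13; {[15,16],[14,17]} hit by 16; {[17,20],[18,21]} hit by 20; {[21,23],[20,24]} hit by 23.
Points: 3, 13, 16, 20, 23 (5 total).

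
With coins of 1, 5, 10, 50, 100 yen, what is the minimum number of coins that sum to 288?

Greedy: take as many of the largest coin as possible, then repeat with the remainder.
288 = 2×100 + 1×50 + 3×10 + 1×5 + 3×1
Total coins = 2 + 1 + 3 + 1 + 3 = 10

10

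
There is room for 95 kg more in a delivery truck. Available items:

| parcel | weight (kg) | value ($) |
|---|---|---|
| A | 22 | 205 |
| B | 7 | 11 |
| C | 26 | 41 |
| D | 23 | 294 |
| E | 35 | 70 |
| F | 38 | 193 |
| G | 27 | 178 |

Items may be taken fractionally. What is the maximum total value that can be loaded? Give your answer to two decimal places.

793.82

Order: D (294/23=12.78) > A (205/22=9.32) > G (178/27=6.59) > F (193/38=5.08) > E (70/35=2.00) > C (41/26=1.58) > B (11/7=1.57)
Fill: take D (23 @ 294) → take A (22 @ 205) → take G (27 @ 178) → take 23/38 of F → 116.82; 95/95 used.
Total value = 793.82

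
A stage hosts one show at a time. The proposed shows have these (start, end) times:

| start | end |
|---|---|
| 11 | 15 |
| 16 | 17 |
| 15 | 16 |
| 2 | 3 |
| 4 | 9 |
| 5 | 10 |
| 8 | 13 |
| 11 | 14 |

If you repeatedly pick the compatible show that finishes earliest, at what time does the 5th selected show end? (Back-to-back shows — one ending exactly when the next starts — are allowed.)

17

Sort by end time and greedily take each interval whose start is ≥ the last chosen end.
Sorted by end: (2,3)  (4,9)  (5,10)  (8,13)  (11,14)  (11,15)  (15,16)  (16,17)
take (2,3); take (4,9); take (11,14); take (15,16); take (16,17).
Selected: (2,3) (4,9) (11,14) (15,16) (16,17)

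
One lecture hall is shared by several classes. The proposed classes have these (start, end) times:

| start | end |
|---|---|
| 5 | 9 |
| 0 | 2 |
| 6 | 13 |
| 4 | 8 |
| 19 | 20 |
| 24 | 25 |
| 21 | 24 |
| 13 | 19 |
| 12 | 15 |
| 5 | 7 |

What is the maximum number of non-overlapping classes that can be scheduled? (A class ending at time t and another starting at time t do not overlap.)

Greedy by earliest finish: after sorting by end time, pick each interval compatible with the last pick.
Sorted by end: (0,2)  (5,7)  (4,8)  (5,9)  (6,13)  (12,15)  (13,19)  (19,20)  (21,24)  (24,25)
take (0,2); take (5,7); skip (4,8); skip (5,9); take (12,15); skip (13,19); take (19,20); take (21,24); take (24,25).
Selected 6 classes.

6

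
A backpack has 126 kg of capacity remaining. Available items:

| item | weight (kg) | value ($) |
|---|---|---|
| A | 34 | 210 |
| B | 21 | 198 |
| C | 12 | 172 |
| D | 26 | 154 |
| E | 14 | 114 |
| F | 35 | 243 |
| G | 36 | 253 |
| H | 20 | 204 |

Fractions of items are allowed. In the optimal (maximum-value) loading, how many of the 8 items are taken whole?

Greedy by value/weight ratio, highest first.
Order: C (172/12=14.33) > H (204/20=10.20) > B (198/21=9.43) > E (114/14=8.14) > G (253/36=7.03) > F (243/35=6.94) > A (210/34=6.18) > D (154/26=5.92)
Fill: take C (12 @ 172) → take H (20 @ 204) → take B (21 @ 198) → take E (14 @ 114) → take G (36 @ 253) → take 23/35 of F → 159.69; 126/126 used.
5 item(s) taken whole; one partial (take 23/35 of F).

5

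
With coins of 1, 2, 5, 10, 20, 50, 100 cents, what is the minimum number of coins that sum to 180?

4

180 − 1×100→80 − 1×50→30 − 1×20→10 − 1×10→0
Total coins = 1 + 1 + 1 + 1 = 4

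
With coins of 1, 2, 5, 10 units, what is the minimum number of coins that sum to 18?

Use the largest denomination that fits, subtract, and repeat.
18 − 1×10→8 − 1×5→3 − 1×2→1 − 1×1→0
Total coins = 1 + 1 + 1 + 1 = 4

4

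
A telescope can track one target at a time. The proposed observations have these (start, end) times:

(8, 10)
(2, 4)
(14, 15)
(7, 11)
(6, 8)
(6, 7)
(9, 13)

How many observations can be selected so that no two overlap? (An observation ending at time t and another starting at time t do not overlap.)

Order by finish time; keep every interval that doesn't clash with the previous kept one.
Sorted by end: (2,4)  (6,7)  (6,8)  (8,10)  (7,11)  (9,13)  (14,15)
take (2,4); take (6,7); take (8,10); take (14,15).
Selected 4 observations.

4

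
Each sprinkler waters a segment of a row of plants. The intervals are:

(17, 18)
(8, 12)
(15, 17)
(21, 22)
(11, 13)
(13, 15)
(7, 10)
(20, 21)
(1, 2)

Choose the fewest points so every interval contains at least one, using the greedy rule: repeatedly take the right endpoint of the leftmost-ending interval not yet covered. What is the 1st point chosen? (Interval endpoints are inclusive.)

2

Sorted: [1,2] [7,10] [8,12] [11,13] [13,15] [15,17] [17,18] [20,21] [21,22]
{[1,2]} hit by 2; {[7,10],[8,12]} hit by 10; {[11,13],[13,15]} hit by 13; {[15,17],[17,18]} hit by 17; {[20,21],[21,22]} hit by 21.
Points: 2, 10, 13, 17, 21 (5 total).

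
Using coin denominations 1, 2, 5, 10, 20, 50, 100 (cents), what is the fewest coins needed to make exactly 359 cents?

7

Greedy: take as many of the largest coin as possible, then repeat with the remainder.
359 − 3×100→59 − 1×50→9 − 1×5→4 − 2×2→0
Total coins = 3 + 1 + 1 + 2 = 7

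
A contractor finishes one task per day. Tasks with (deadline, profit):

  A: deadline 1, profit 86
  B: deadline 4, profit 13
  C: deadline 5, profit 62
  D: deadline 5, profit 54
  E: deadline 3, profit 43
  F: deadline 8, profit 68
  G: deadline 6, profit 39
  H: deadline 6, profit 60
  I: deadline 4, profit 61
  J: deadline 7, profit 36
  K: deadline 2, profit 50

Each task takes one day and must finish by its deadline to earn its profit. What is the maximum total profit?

477

Sort by profit descending; place each in the latest free slot ≤ its deadline.
By profit: A(d1,86), F(d8,68), C(d5,62), I(d4,61), H(d6,60), D(d5,54), K(d2,50), E(d3,43), G(d6,39), J(d7,36), B(d4,13)
A→slot 1; F→slot 8; C→slot 5; I→slot 4; H→slot 6; D→slot 3; K→slot 2; E skipped; G skipped; J→slot 7; B skipped.
Profit = 86 + 50 + 54 + 61 + 62 + 60 + 36 + 68 = 477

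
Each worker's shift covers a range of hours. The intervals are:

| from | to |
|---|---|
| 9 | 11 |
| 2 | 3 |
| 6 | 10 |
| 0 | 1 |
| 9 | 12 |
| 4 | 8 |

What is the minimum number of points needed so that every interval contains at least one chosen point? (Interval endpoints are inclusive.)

4

By right end: [0,1]  [2,3]  [4,8]  [6,10]  [9,11]  [9,12]
[0,1] uncovered → point at 1; [2,3] uncovered → point at 3; [4,8] uncovered → point at 8; [9,11] uncovered → point at 11.
Points: 1, 3, 8, 11 (4 total).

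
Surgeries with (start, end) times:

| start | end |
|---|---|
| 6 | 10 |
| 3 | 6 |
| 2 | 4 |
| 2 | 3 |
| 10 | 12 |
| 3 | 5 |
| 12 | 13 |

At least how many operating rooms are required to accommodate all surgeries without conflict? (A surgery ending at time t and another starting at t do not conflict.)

Count concurrent intervals with a sweep; the peak is the room count.
starts: [2, 2, 3, 3, 6, 10, 12]
ends:   [3, 4, 5, 6, 10, 12, 13]
s2→1 s2→2 e3→1 s3→2 s3→3  — peak 3.

3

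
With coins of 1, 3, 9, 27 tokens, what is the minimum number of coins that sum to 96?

6

96 = 3×27 + 1×9 + 2×3
Total coins = 3 + 1 + 2 = 6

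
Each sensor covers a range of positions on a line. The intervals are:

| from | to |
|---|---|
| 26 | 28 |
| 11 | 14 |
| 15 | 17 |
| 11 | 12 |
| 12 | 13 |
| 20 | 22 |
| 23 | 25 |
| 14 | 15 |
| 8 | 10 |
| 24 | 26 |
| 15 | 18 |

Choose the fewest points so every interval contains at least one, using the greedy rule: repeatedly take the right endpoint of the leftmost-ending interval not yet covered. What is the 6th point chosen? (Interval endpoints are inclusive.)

Process intervals by earliest right end; each time one isn't hit yet, stab at its right endpoint.
Sorted: [8,10] [11,12] [12,13] [11,14] [14,15] [15,17] [15,18] [20,22] [23,25] [24,26] [26,28]
{[8,10]} hit by 10; {[11,12],[12,13],[11,14]} hit by 12; {[14,15],[15,17],[15,18]} hit by 15; {[20,22]} hit by 22; {[23,25],[24,26]} hit by 25; {[26,28]} hit by 28.
Points: 10, 12, 15, 22, 25, 28 (6 total).

28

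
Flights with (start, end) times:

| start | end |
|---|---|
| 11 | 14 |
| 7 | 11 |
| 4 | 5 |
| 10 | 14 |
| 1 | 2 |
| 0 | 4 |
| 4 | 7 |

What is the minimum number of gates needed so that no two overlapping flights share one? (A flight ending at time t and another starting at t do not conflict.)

The answer is the maximum number of intervals overlapping at any instant.
Events (time:±→running): 0:+→1 1:+→2 … peak 2.

2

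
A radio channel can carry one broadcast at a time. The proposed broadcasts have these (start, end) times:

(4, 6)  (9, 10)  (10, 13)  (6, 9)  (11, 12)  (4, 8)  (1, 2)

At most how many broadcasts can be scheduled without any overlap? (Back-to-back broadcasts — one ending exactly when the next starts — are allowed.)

5

Sort by end time and greedily take each interval whose start is ≥ the last chosen end.
By end time: (1,2), (4,6), (4,8), (6,9), (9,10), (11,12), (10,13).
Pick (1,2); next start ≥ 2 → (4,6); next start ≥ 6 → (6,9); next start ≥ 9 → (9,10); next start ≥ 10 → (11,12).
Selected 5 broadcasts.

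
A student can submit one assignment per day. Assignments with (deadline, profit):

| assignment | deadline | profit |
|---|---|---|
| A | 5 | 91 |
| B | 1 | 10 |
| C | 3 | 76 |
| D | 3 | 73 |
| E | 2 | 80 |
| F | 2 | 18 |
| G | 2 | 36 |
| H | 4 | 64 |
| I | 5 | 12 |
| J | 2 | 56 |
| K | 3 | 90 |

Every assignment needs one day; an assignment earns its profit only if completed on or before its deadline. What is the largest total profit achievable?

Sort by profit descending; place each in the latest free slot ≤ its deadline.
Profit order: A=91 K=90 E=80 C=76 D=73 H=64 J=56 G=36 F=18 I=12 B=10
Assign: A→slot 5, K→slot 3, E→slot 2, C→slot 1, D skipped, H→slot 4, J skipped, G skipped, F skipped, I skipped, B skipped.
Slots: [1:C] [2:E] [3:K] [4:H] [5:A]
Profit = 76 + 80 + 90 + 64 + 91 = 401

401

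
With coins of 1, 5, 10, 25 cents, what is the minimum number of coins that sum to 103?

103 = 4×25 + 3×1
Total coins = 4 + 3 = 7

7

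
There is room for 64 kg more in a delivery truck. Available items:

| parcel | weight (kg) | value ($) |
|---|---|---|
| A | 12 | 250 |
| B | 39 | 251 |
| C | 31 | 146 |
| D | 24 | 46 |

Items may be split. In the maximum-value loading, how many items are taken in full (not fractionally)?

2

Ratios (sorted): A 20.83, B 6.44, C 4.71, D 1.92
take A (12 @ 250); take B (39 @ 251); take 13/31 of C → 61.23. Capacity used 64/64.
2 item(s) taken whole; one partial (take 13/31 of C).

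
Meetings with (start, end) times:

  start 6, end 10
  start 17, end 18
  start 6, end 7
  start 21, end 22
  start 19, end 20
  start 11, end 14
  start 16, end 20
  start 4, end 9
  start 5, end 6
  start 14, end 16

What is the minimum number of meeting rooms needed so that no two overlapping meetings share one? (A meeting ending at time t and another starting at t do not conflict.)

3

Count concurrent intervals with a sweep; the peak is the room count.
starts: [4, 5, 6, 6, 11, 14, 16, 17, 19, 21]
ends:   [6, 7, 9, 10, 14, 16, 18, 20, 20, 22]
s4→1 s5→2 e6→1 s6→2 s6→3  — peak 3.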